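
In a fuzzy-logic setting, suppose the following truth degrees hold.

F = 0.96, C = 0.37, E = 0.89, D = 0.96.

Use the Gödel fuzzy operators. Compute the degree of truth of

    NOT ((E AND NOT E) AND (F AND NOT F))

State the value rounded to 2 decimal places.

0.96

NOT E = 1 − 0.89 = 0.11
E AND NOT E = min(a, b) on (0.89, 0.11) = 0.11
NOT F = 1 − 0.96 = 0.04
F AND NOT F = min(a, b) on (0.96, 0.04) = 0.04
(E AND NOT E) AND (F AND NOT F) = min(a, b) on (0.11, 0.04) = 0.04
NOT ((E AND NOT E) AND (F AND NOT F)) = 1 − 0.04 = 0.96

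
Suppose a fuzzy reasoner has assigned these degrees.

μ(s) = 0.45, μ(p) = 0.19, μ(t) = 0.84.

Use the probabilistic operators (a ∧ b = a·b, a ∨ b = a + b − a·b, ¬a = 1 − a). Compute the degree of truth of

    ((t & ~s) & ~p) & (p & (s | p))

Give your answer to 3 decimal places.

0.039

~s = 1 − 0.4500 = 0.5500
t & ~s = a·b on (0.8400, 0.5500) = 0.4620
~p = 1 − 0.1900 = 0.8100
(t & ~s) & ~p = a·b on (0.4620, 0.8100) = 0.3742
s | p = a + b − a·b on (0.4500, 0.1900) = 0.5545
p & (s | p) = a·b on (0.1900, 0.5545) = 0.1054
((t & ~s) & ~p) & (p & (s | p)) = a·b on (0.3742, 0.1054) = 0.0394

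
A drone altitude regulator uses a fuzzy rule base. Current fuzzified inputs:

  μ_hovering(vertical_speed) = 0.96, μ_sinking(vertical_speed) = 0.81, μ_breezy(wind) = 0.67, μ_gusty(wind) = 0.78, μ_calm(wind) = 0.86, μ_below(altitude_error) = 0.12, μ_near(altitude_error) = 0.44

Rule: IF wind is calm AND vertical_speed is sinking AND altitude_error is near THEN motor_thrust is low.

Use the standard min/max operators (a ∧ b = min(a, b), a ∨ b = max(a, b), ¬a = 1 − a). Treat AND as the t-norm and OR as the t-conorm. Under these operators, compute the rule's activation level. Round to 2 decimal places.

firing strength: calm=0.86, sinking=0.81, near=0.44; AND[min(a, b)] → w = 0.44

0.44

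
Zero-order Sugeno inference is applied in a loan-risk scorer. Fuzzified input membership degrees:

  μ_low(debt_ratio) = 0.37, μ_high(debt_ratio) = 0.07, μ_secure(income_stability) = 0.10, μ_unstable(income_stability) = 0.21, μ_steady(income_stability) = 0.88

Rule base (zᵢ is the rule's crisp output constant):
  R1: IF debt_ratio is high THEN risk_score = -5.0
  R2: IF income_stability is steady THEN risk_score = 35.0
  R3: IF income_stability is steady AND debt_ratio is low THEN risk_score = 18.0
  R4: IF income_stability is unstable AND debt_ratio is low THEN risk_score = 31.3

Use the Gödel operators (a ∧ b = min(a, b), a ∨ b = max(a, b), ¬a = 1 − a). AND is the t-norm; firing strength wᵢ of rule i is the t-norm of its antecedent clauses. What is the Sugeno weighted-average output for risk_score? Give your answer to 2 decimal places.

R1 (z=-5.0): high=0.07 → w = 0.07
R2 (z=35.0): steady=0.88 → w = 0.88
R3 (z=18.0): steady=0.88, low=0.37; AND[min(a, b)] → w = 0.37
R4 (z=31.3): unstable=0.21, low=0.37; AND[min(a, b)] → w = 0.21
Weighted average = (0.07·-5.0 + 0.88·35.0 + 0.37·18.0 + 0.21·31.3) / (0.07 + 0.88 + 0.37 + 0.21)
  = 43.6830 / 1.5300 = 28.55

28.55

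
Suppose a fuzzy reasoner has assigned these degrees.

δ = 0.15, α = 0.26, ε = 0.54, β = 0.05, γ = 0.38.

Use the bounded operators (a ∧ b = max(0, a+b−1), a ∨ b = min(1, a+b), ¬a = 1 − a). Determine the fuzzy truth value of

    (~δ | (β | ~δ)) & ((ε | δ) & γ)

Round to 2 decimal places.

0.07

~δ = 1 − 0.15 = 0.85
~δ = 1 − 0.15 = 0.85
β | ~δ = min(1, a+b) on (0.05, 0.85) = 0.90
~δ | (β | ~δ) = min(1, a+b) on (0.85, 0.90) = 1.00
ε | δ = min(1, a+b) on (0.54, 0.15) = 0.69
(ε | δ) & γ = max(0, a+b−1) on (0.69, 0.38) = 0.07
(~δ | (β | ~δ)) & ((ε | δ) & γ) = max(0, a+b−1) on (1.00, 0.07) = 0.07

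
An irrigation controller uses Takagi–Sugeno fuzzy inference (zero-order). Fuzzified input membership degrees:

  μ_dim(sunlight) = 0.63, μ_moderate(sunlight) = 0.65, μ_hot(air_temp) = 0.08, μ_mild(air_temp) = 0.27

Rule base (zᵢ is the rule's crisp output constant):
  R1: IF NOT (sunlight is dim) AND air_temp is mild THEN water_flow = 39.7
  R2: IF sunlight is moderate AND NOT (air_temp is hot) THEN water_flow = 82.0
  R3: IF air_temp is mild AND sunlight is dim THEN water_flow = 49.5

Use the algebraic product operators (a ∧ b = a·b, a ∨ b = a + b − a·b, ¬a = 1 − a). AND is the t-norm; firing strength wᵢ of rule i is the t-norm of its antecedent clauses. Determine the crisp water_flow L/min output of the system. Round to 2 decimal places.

R1 (z=39.7): ¬dim=1−0.63=0.37, mild=0.27; AND[a·b] → w = 0.0999
R2 (z=82.0): moderate=0.65, ¬hot=1−0.08=0.92; AND[a·b] → w = 0.5980
R3 (z=49.5): mild=0.27, dim=0.63; AND[a·b] → w = 0.1701
Weighted average = (0.0999·39.7 + 0.5980·82.0 + 0.1701·49.5) / (0.0999 + 0.5980 + 0.1701)
  = 61.4220 / 0.8680 = 70.76

70.76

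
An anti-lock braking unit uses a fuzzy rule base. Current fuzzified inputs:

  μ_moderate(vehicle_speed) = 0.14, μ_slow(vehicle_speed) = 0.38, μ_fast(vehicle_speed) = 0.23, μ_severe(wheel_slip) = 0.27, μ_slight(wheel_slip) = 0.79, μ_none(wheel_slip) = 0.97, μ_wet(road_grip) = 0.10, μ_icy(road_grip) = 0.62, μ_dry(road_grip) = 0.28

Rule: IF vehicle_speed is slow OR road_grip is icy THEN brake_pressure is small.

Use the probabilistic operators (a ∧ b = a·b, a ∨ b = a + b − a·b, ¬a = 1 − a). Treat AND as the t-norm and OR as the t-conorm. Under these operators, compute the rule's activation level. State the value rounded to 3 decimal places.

firing strength: slow=0.38, icy=0.62; OR[a + b − a·b] → w = 0.7644

0.764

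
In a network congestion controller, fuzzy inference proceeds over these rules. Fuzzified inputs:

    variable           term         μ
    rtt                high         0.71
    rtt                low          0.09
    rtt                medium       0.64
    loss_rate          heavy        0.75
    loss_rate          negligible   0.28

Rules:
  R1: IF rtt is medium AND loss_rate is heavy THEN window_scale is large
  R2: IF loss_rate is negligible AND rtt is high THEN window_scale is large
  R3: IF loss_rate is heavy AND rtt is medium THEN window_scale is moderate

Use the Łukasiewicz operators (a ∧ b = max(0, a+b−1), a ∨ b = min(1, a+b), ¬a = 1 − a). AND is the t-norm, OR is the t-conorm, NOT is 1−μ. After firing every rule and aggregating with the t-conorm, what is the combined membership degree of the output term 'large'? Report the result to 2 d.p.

R1: medium=0.64, heavy=0.75; AND[max(0, a+b−1)] → w = 0.39
R2: negligible=0.28, high=0.71; AND[max(0, a+b−1)] → w = 0.00
R3: heavy=0.75, medium=0.64; AND[max(0, a+b−1)] → w = 0.39
Rules with consequent 'large': {R1, R2} → strengths 0.39, 0.00
Aggregate via t-conorm [min(1, a+b)]: 0.39

0.39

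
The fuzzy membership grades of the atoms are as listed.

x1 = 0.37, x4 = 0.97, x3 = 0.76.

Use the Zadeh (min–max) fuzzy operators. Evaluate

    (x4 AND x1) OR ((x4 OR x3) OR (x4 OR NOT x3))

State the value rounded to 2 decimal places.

x4 AND x1 = min(a, b) on (0.97, 0.37) = 0.37
x4 OR x3 = max(a, b) on (0.97, 0.76) = 0.97
NOT x3 = 1 − 0.76 = 0.24
x4 OR NOT x3 = max(a, b) on (0.97, 0.24) = 0.97
(x4 OR x3) OR (x4 OR NOT x3) = max(a, b) on (0.97, 0.97) = 0.97
(x4 AND x1) OR ((x4 OR x3) OR (x4 OR NOT x3)) = max(a, b) on (0.37, 0.97) = 0.97

0.97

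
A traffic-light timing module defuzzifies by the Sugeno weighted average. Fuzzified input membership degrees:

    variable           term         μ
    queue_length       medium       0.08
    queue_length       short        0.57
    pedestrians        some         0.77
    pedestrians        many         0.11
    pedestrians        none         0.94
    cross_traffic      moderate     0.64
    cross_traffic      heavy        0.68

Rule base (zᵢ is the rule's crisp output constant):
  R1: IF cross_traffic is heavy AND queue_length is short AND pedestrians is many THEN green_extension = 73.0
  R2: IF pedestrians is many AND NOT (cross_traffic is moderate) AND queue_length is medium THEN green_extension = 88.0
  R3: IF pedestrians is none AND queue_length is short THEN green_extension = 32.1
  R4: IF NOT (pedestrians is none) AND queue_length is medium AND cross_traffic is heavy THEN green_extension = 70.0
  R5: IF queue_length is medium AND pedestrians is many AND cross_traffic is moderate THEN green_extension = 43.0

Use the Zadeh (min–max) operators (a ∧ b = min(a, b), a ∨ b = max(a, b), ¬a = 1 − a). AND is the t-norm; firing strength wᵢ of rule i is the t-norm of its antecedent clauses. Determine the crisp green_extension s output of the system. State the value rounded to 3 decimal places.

R1 (z=73.0): heavy=0.68, short=0.57, many=0.11; AND[min(a, b)] → w = 0.11
R2 (z=88.0): many=0.11, ¬moderate=1−0.64=0.36, medium=0.08; AND[min(a, b)] → w = 0.08
R3 (z=32.1): none=0.94, short=0.57; AND[min(a, b)] → w = 0.57
R4 (z=70.0): ¬none=1−0.94=0.06, medium=0.08, heavy=0.68; AND[min(a, b)] → w = 0.06
R5 (z=43.0): medium=0.08, many=0.11, moderate=0.64; AND[min(a, b)] → w = 0.08
Weighted average = (0.11·73.0 + 0.08·88.0 + 0.57·32.1 + 0.06·70.0 + 0.08·43.0) / (0.11 + 0.08 + 0.57 + 0.06 + 0.08)
  = 41.0070 / 0.9000 = 45.563

45.563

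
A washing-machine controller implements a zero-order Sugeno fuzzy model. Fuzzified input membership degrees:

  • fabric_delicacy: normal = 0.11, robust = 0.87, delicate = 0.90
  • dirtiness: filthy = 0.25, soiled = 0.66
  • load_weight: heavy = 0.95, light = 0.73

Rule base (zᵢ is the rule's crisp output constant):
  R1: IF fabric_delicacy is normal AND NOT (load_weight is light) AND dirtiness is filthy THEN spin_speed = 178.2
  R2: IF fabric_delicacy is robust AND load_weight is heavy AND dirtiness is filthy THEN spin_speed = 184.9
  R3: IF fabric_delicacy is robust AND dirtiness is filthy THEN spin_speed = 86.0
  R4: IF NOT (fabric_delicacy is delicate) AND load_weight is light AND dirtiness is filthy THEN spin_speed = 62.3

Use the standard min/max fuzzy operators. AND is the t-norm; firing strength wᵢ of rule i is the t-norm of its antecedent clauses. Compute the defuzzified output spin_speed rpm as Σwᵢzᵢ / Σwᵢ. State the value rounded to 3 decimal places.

R1 (z=178.2): normal=0.11, ¬light=1−0.73=0.27, filthy=0.25; AND[min(a, b)] → w = 0.11
R2 (z=184.9): robust=0.87, heavy=0.95, filthy=0.25; AND[min(a, b)] → w = 0.25
R3 (z=86.0): robust=0.87, filthy=0.25; AND[min(a, b)] → w = 0.25
R4 (z=62.3): ¬delicate=1−0.90=0.10, light=0.73, filthy=0.25; AND[min(a, b)] → w = 0.10
Weighted average = (0.11·178.2 + 0.25·184.9 + 0.25·86.0 + 0.10·62.3) / (0.11 + 0.25 + 0.25 + 0.10)
  = 93.5570 / 0.7100 = 131.770

131.770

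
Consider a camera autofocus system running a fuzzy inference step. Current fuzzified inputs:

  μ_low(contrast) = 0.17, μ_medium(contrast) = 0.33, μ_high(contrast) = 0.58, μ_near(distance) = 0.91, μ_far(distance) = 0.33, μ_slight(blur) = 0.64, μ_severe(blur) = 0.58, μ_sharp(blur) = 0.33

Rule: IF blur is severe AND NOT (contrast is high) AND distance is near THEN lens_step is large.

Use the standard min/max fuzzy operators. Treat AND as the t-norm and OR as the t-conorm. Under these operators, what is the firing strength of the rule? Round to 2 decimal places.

0.42

firing strength: severe=0.58, ¬high=1−0.58=0.42, near=0.91; AND[min(a, b)] → w = 0.42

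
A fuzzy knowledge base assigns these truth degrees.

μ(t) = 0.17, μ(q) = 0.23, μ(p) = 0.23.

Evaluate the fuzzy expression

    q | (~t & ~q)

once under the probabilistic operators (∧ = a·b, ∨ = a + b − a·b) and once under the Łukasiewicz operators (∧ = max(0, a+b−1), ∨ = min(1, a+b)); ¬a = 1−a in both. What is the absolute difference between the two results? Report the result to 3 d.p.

0.108

Under probabilistic:
  ~t = 1 − 0.1700 = 0.8300
  ~q = 1 − 0.2300 = 0.7700
  ~t & ~q = a·b on (0.8300, 0.7700) = 0.6391
  q | (~t & ~q) = a + b − a·b on (0.2300, 0.6391) = 0.7221
  → value = 0.7221
Under Łukasiewicz:
  ~t = 1 − 0.17 = 0.83
  ~q = 1 − 0.23 = 0.77
  ~t & ~q = max(0, a+b−1) on (0.83, 0.77) = 0.60
  q | (~t & ~q) = min(1, a+b) on (0.23, 0.60) = 0.83
  → value = 0.8300
|0.7221 − 0.8300| = 0.108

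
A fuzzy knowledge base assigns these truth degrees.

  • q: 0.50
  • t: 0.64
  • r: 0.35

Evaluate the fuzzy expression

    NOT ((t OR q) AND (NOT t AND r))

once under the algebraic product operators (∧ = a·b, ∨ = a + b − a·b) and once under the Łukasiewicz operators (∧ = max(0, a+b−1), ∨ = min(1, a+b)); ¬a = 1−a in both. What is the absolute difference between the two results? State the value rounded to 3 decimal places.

Under algebraic product:
  t OR q = a + b − a·b on (0.6400, 0.5000) = 0.8200
  NOT t = 1 − 0.6400 = 0.3600
  NOT t AND r = a·b on (0.3600, 0.3500) = 0.1260
  (t OR q) AND (NOT t AND r) = a·b on (0.8200, 0.1260) = 0.1033
  NOT ((t OR q) AND (NOT t AND r)) = 1 − 0.1033 = 0.8967
  → value = 0.8967
Under Łukasiewicz:
  t OR q = min(1, a+b) on (0.64, 0.50) = 1.00
  NOT t = 1 − 0.64 = 0.36
  NOT t AND r = max(0, a+b−1) on (0.36, 0.35) = 0.00
  (t OR q) AND (NOT t AND r) = max(0, a+b−1) on (1.00, 0.00) = 0.00
  NOT ((t OR q) AND (NOT t AND r)) = 1 − 0.00 = 1.00
  → value = 1.0000
|0.8967 − 1.0000| = 0.103

0.103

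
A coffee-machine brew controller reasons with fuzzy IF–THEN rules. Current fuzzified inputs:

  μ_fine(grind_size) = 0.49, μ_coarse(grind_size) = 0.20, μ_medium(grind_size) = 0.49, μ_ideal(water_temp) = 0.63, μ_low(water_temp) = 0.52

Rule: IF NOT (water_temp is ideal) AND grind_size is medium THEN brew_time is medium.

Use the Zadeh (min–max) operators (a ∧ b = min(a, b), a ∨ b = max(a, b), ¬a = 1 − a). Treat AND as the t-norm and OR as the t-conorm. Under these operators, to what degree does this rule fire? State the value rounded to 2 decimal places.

0.37

firing strength: ¬ideal=1−0.63=0.37, medium=0.49; AND[min(a, b)] → w = 0.37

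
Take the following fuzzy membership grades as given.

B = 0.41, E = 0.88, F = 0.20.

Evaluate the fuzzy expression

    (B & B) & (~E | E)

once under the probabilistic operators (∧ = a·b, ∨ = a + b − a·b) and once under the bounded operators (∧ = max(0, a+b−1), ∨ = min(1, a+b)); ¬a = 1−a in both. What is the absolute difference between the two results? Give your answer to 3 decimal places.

0.150

Under probabilistic:
  B & B = a·b on (0.4100, 0.4100) = 0.1681
  ~E = 1 − 0.8800 = 0.1200
  ~E | E = a + b − a·b on (0.1200, 0.8800) = 0.8944
  (B & B) & (~E | E) = a·b on (0.1681, 0.8944) = 0.1503
  → value = 0.1503
Under bounded:
  B & B = max(0, a+b−1) on (0.41, 0.41) = 0.00
  ~E = 1 − 0.88 = 0.12
  ~E | E = min(1, a+b) on (0.12, 0.88) = 1.00
  (B & B) & (~E | E) = max(0, a+b−1) on (0.00, 1.00) = 0.00
  → value = 0.0000
|0.1503 − 0.0000| = 0.150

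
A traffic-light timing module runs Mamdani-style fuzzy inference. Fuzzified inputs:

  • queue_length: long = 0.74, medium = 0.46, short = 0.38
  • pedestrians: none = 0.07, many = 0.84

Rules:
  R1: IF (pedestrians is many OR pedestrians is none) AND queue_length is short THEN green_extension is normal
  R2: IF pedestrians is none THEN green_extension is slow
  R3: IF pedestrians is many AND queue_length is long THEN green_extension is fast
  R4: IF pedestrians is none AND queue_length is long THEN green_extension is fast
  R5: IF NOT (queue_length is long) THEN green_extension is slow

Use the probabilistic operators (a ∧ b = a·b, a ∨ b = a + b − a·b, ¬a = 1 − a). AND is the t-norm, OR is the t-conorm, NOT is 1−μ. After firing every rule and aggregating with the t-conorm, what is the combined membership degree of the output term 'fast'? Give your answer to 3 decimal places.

R1: (many=0.84 OR none=0.07) = 0.8512; AND[a·b] with short=0.38 → w = 0.3235
R2: none=0.07 → w = 0.0700
R3: many=0.84, long=0.74; AND[a·b] → w = 0.6216
R4: none=0.07, long=0.74; AND[a·b] → w = 0.0518
R5: ¬long=1−0.74=0.26 → w = 0.2600
Rules with consequent 'fast': {R3, R4} → strengths 0.6216, 0.0518
Aggregate via t-conorm [a + b − a·b]: 0.6412

0.641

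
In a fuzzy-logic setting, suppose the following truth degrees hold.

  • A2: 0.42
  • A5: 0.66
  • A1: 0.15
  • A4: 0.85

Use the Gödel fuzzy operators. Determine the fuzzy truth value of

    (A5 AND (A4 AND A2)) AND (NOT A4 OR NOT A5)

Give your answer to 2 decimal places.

A4 AND A2 = min(a, b) on (0.85, 0.42) = 0.42
A5 AND (A4 AND A2) = min(a, b) on (0.66, 0.42) = 0.42
NOT A4 = 1 − 0.85 = 0.15
NOT A5 = 1 − 0.66 = 0.34
NOT A4 OR NOT A5 = max(a, b) on (0.15, 0.34) = 0.34
(A5 AND (A4 AND A2)) AND (NOT A4 OR NOT A5) = min(a, b) on (0.42, 0.34) = 0.34

0.34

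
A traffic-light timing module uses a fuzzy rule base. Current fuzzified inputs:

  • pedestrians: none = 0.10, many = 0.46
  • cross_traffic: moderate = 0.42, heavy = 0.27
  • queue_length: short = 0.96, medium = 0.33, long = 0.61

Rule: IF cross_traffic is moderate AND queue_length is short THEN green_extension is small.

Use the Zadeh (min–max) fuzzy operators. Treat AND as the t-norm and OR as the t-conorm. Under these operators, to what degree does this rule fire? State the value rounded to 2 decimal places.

firing strength: moderate=0.42, short=0.96; AND[min(a, b)] → w = 0.42

0.42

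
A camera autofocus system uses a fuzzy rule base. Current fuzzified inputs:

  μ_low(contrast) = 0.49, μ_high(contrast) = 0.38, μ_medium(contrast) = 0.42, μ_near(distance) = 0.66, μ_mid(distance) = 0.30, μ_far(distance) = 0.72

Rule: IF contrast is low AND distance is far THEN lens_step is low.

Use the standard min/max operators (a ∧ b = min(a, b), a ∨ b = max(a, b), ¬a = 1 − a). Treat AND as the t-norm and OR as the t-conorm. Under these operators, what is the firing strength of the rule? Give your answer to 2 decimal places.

firing strength: low=0.49, far=0.72; AND[min(a, b)] → w = 0.49

0.49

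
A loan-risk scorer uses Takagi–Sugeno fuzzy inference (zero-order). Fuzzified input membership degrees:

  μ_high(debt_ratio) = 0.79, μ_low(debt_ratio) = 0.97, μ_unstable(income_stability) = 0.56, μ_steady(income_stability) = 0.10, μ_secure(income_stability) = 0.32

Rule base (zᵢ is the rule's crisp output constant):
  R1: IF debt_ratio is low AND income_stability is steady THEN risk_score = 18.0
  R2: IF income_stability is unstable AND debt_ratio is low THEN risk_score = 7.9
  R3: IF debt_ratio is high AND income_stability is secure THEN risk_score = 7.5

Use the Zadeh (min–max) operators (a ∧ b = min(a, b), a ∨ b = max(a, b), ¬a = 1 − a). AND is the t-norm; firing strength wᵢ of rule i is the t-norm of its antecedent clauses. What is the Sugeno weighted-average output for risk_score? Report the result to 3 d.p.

8.800

R1 (z=18.0): low=0.97, steady=0.10; AND[min(a, b)] → w = 0.10
R2 (z=7.9): unstable=0.56, low=0.97; AND[min(a, b)] → w = 0.56
R3 (z=7.5): high=0.79, secure=0.32; AND[min(a, b)] → w = 0.32
Weighted average = (0.10·18.0 + 0.56·7.9 + 0.32·7.5) / (0.10 + 0.56 + 0.32)
  = 8.6240 / 0.9800 = 8.800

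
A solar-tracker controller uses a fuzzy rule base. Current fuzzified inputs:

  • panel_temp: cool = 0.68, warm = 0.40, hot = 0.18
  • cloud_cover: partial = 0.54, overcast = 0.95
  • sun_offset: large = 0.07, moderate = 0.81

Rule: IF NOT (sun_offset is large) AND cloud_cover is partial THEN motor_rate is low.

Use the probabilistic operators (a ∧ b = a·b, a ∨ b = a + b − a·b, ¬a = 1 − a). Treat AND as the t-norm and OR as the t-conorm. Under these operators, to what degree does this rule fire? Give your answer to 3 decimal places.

firing strength: ¬large=1−0.07=0.93, partial=0.54; AND[a·b] → w = 0.5022

0.502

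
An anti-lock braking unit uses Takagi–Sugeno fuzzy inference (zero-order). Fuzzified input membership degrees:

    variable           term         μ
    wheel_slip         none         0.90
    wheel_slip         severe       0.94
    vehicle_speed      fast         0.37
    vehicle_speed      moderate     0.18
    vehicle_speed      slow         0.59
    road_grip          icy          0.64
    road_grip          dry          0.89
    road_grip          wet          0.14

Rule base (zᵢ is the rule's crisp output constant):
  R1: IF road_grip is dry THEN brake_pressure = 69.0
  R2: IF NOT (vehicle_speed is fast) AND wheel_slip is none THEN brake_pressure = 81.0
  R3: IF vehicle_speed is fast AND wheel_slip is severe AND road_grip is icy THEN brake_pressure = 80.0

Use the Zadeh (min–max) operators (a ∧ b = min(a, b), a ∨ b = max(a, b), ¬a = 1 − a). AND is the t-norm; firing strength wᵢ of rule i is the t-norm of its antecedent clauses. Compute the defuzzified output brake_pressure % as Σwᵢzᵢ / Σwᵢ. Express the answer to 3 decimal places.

R1 (z=69.0): dry=0.89 → w = 0.89
R2 (z=81.0): ¬fast=1−0.37=0.63, none=0.90; AND[min(a, b)] → w = 0.63
R3 (z=80.0): fast=0.37, severe=0.94, icy=0.64; AND[min(a, b)] → w = 0.37
Weighted average = (0.89·69.0 + 0.63·81.0 + 0.37·80.0) / (0.89 + 0.63 + 0.37)
  = 142.0400 / 1.8900 = 75.153

75.153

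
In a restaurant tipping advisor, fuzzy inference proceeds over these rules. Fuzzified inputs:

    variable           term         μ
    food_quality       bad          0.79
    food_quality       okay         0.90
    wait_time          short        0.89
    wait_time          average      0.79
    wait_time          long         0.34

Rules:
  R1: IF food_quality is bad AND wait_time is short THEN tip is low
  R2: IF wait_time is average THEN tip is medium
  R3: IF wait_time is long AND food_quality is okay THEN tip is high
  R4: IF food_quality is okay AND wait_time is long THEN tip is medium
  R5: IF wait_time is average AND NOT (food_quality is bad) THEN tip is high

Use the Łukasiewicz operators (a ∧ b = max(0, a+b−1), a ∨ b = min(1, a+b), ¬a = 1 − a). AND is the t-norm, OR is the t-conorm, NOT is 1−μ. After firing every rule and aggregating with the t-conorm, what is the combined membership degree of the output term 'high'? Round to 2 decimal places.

0.24

R1: bad=0.79, short=0.89; AND[max(0, a+b−1)] → w = 0.68
R2: average=0.79 → w = 0.79
R3: long=0.34, okay=0.90; AND[max(0, a+b−1)] → w = 0.24
R4: okay=0.90, long=0.34; AND[max(0, a+b−1)] → w = 0.24
R5: average=0.79, ¬bad=1−0.79=0.21; AND[max(0, a+b−1)] → w = 0.00
Rules with consequent 'high': {R3, R5} → strengths 0.24, 0.00
Aggregate via t-conorm [min(1, a+b)]: 0.24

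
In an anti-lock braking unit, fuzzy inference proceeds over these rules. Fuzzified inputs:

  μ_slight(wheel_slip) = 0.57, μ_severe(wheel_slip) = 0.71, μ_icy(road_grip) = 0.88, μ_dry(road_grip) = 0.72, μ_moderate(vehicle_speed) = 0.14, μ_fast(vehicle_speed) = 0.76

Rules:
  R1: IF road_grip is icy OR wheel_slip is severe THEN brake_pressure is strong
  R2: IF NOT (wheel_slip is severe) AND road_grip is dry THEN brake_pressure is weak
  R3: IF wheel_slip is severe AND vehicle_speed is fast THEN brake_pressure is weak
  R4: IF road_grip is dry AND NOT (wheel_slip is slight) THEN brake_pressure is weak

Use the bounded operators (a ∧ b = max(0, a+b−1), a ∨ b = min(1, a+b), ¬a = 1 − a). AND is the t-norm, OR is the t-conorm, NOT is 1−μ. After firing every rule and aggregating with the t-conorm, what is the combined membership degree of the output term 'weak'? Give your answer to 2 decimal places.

0.63

R1: icy=0.88, severe=0.71; OR[min(1, a+b)] → w = 1.00
R2: ¬severe=1−0.71=0.29, dry=0.72; AND[max(0, a+b−1)] → w = 0.01
R3: severe=0.71, fast=0.76; AND[max(0, a+b−1)] → w = 0.47
R4: dry=0.72, ¬slight=1−0.57=0.43; AND[max(0, a+b−1)] → w = 0.15
Rules with consequent 'weak': {R2, R3, R4} → strengths 0.01, 0.47, 0.15
Aggregate via t-conorm [min(1, a+b)]: 0.63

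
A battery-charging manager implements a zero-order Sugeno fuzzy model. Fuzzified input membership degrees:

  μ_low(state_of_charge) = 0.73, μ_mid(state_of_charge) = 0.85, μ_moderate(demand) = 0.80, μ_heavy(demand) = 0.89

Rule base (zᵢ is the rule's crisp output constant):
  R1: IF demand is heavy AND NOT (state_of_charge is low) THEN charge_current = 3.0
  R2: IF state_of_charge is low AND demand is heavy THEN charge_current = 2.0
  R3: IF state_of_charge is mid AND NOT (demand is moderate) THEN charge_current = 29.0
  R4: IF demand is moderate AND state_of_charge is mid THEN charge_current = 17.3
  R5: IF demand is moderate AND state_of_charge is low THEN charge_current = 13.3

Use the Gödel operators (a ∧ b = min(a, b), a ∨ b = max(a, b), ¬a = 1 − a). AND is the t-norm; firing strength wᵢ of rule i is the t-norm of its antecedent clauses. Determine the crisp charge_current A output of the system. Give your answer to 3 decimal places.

11.582

R1 (z=3.0): heavy=0.89, ¬low=1−0.73=0.27; AND[min(a, b)] → w = 0.27
R2 (z=2.0): low=0.73, heavy=0.89; AND[min(a, b)] → w = 0.73
R3 (z=29.0): mid=0.85, ¬moderate=1−0.80=0.20; AND[min(a, b)] → w = 0.20
R4 (z=17.3): moderate=0.80, mid=0.85; AND[min(a, b)] → w = 0.80
R5 (z=13.3): moderate=0.80, low=0.73; AND[min(a, b)] → w = 0.73
Weighted average = (0.27·3.0 + 0.73·2.0 + 0.20·29.0 + 0.80·17.3 + 0.73·13.3) / (0.27 + 0.73 + 0.20 + 0.80 + 0.73)
  = 31.6190 / 2.7300 = 11.582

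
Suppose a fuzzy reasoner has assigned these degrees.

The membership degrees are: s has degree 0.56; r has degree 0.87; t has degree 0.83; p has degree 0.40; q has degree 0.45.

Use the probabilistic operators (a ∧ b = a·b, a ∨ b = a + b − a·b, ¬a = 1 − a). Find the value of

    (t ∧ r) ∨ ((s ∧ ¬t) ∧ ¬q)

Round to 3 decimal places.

t ∧ r = a·b on (0.8300, 0.8700) = 0.7221
¬t = 1 − 0.8300 = 0.1700
s ∧ ¬t = a·b on (0.5600, 0.1700) = 0.0952
¬q = 1 − 0.4500 = 0.5500
(s ∧ ¬t) ∧ ¬q = a·b on (0.0952, 0.5500) = 0.0524
(t ∧ r) ∨ ((s ∧ ¬t) ∧ ¬q) = a + b − a·b on (0.7221, 0.0524) = 0.7367

0.737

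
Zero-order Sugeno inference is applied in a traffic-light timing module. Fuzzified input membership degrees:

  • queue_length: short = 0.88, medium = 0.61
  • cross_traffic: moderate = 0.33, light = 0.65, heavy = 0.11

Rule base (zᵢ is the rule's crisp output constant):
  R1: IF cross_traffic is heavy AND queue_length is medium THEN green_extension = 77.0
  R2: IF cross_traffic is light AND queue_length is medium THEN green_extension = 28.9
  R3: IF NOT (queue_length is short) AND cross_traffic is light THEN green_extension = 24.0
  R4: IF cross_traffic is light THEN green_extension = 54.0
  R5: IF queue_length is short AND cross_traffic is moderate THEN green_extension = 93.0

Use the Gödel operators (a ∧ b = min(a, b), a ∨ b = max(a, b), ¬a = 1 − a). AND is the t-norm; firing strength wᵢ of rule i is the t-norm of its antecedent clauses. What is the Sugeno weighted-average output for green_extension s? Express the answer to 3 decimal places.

52.071

R1 (z=77.0): heavy=0.11, medium=0.61; AND[min(a, b)] → w = 0.11
R2 (z=28.9): light=0.65, medium=0.61; AND[min(a, b)] → w = 0.61
R3 (z=24.0): ¬short=1−0.88=0.12, light=0.65; AND[min(a, b)] → w = 0.12
R4 (z=54.0): light=0.65 → w = 0.65
R5 (z=93.0): short=0.88, moderate=0.33; AND[min(a, b)] → w = 0.33
Weighted average = (0.11·77.0 + 0.61·28.9 + 0.12·24.0 + 0.65·54.0 + 0.33·93.0) / (0.11 + 0.61 + 0.12 + 0.65 + 0.33)
  = 94.7690 / 1.8200 = 52.071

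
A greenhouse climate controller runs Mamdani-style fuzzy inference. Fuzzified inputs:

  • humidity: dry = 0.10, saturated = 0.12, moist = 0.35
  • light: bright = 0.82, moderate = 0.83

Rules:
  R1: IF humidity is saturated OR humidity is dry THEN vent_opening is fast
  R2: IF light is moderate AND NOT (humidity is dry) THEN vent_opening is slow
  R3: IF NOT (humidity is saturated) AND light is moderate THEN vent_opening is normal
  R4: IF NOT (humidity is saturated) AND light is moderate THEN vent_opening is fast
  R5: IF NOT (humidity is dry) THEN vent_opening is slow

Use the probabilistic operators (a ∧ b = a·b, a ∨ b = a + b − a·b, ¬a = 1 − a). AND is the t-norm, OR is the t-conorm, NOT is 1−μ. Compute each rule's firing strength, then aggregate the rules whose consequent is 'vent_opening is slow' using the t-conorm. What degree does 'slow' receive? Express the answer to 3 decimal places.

0.975

R1: saturated=0.12, dry=0.10; OR[a + b − a·b] → w = 0.2080
R2: moderate=0.83, ¬dry=1−0.10=0.90; AND[a·b] → w = 0.7470
R3: ¬saturated=1−0.12=0.88, moderate=0.83; AND[a·b] → w = 0.7304
R4: ¬saturated=1−0.12=0.88, moderate=0.83; AND[a·b] → w = 0.7304
R5: ¬dry=1−0.10=0.90 → w = 0.9000
Rules with consequent 'slow': {R2, R5} → strengths 0.7470, 0.9000
Aggregate via t-conorm [a + b − a·b]: 0.9747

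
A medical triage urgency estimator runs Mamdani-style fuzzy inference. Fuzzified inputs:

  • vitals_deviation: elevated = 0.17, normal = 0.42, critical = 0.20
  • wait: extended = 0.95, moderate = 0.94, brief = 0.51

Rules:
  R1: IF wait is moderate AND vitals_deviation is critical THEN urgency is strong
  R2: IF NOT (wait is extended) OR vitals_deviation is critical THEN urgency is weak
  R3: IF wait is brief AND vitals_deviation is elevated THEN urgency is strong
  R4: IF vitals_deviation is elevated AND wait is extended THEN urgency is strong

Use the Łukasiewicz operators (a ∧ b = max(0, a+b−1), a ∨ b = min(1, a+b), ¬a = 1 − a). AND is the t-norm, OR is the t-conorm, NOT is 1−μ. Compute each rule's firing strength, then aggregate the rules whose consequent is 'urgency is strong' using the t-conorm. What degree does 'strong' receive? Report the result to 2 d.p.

R1: moderate=0.94, critical=0.20; AND[max(0, a+b−1)] → w = 0.14
R2: ¬extended=1−0.95=0.05, critical=0.20; OR[min(1, a+b)] → w = 0.25
R3: brief=0.51, elevated=0.17; AND[max(0, a+b−1)] → w = 0.00
R4: elevated=0.17, extended=0.95; AND[max(0, a+b−1)] → w = 0.12
Rules with consequent 'strong': {R1, R3, R4} → strengths 0.14, 0.00, 0.12
Aggregate via t-conorm [min(1, a+b)]: 0.26

0.26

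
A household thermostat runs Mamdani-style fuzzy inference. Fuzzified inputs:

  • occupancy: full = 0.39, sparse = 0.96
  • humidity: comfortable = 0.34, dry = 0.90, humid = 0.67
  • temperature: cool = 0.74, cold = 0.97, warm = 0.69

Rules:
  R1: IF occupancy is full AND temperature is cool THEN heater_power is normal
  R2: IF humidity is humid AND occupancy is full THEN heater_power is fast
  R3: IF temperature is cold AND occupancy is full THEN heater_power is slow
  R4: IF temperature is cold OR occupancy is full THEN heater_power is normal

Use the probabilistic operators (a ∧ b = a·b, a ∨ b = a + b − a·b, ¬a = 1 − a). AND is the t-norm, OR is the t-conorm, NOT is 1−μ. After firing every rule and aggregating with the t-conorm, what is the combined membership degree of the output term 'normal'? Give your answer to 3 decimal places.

0.987

R1: full=0.39, cool=0.74; AND[a·b] → w = 0.2886
R2: humid=0.67, full=0.39; AND[a·b] → w = 0.2613
R3: cold=0.97, full=0.39; AND[a·b] → w = 0.3783
R4: cold=0.97, full=0.39; OR[a + b − a·b] → w = 0.9817
Rules with consequent 'normal': {R1, R4} → strengths 0.2886, 0.9817
Aggregate via t-conorm [a + b − a·b]: 0.9870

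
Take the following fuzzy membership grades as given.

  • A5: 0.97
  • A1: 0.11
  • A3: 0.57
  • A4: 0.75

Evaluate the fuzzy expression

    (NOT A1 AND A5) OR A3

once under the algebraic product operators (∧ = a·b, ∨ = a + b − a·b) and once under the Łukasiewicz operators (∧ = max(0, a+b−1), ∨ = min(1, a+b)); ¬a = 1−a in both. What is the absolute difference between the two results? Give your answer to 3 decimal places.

Under algebraic product:
  NOT A1 = 1 − 0.1100 = 0.8900
  NOT A1 AND A5 = a·b on (0.8900, 0.9700) = 0.8633
  (NOT A1 AND A5) OR A3 = a + b − a·b on (0.8633, 0.5700) = 0.9412
  → value = 0.9412
Under Łukasiewicz:
  NOT A1 = 1 − 0.11 = 0.89
  NOT A1 AND A5 = max(0, a+b−1) on (0.89, 0.97) = 0.86
  (NOT A1 AND A5) OR A3 = min(1, a+b) on (0.86, 0.57) = 1.00
  → value = 1.0000
|0.9412 − 1.0000| = 0.059

0.059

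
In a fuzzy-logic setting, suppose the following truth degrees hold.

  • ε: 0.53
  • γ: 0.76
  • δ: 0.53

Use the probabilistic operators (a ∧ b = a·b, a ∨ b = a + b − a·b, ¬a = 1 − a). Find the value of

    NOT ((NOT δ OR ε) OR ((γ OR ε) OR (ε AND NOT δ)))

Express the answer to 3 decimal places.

NOT δ = 1 − 0.5300 = 0.4700
NOT δ OR ε = a + b − a·b on (0.4700, 0.5300) = 0.7509
γ OR ε = a + b − a·b on (0.7600, 0.5300) = 0.8872
NOT δ = 1 − 0.5300 = 0.4700
ε AND NOT δ = a·b on (0.5300, 0.4700) = 0.2491
(γ OR ε) OR (ε AND NOT δ) = a + b − a·b on (0.8872, 0.2491) = 0.9153
(NOT δ OR ε) OR ((γ OR ε) OR (ε AND NOT δ)) = a + b − a·b on (0.7509, 0.9153) = 0.9789
NOT ((NOT δ OR ε) OR ((γ OR ε) OR (ε AND NOT δ))) = 1 − 0.9789 = 0.0211

0.021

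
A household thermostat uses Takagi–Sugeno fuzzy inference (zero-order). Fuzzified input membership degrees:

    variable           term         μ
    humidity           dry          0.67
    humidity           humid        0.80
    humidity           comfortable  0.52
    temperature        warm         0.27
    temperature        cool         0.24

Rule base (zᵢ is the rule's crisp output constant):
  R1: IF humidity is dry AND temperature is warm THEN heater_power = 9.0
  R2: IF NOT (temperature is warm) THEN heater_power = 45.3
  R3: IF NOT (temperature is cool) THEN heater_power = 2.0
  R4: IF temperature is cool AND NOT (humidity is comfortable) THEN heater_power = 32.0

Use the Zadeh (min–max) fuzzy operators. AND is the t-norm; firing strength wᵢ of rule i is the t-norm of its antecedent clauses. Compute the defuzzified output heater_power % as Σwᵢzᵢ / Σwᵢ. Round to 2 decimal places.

R1 (z=9.0): dry=0.67, warm=0.27; AND[min(a, b)] → w = 0.27
R2 (z=45.3): ¬warm=1−0.27=0.73 → w = 0.73
R3 (z=2.0): ¬cool=1−0.24=0.76 → w = 0.76
R4 (z=32.0): cool=0.24, ¬comfortable=1−0.52=0.48; AND[min(a, b)] → w = 0.24
Weighted average = (0.27·9.0 + 0.73·45.3 + 0.76·2.0 + 0.24·32.0) / (0.27 + 0.73 + 0.76 + 0.24)
  = 44.6990 / 2.0000 = 22.35

22.35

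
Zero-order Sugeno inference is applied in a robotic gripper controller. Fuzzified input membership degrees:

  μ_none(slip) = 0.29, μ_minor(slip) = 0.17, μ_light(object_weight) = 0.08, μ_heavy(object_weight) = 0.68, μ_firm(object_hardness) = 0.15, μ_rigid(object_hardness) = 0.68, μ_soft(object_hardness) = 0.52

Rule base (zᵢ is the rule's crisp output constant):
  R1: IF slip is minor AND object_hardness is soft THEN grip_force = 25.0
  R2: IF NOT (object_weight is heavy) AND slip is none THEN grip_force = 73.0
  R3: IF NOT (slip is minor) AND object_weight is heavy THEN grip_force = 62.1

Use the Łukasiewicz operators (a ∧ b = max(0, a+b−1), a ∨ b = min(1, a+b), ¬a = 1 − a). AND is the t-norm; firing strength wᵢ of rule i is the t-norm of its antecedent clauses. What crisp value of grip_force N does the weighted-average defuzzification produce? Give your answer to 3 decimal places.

62.100

R1 (z=25.0): minor=0.17, soft=0.52; AND[max(0, a+b−1)] → w = 0.00
R2 (z=73.0): ¬heavy=1−0.68=0.32, none=0.29; AND[max(0, a+b−1)] → w = 0.00
R3 (z=62.1): ¬minor=1−0.17=0.83, heavy=0.68; AND[max(0, a+b−1)] → w = 0.51
Weighted average = (0.00·25.0 + 0.00·73.0 + 0.51·62.1) / (0.00 + 0.00 + 0.51)
  = 31.6710 / 0.5100 = 62.100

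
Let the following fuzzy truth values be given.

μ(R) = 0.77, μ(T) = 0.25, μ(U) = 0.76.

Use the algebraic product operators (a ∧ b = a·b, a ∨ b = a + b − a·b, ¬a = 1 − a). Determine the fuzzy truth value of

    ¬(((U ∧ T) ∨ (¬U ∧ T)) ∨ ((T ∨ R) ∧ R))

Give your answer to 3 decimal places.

0.276

U ∧ T = a·b on (0.7600, 0.2500) = 0.1900
¬U = 1 − 0.7600 = 0.2400
¬U ∧ T = a·b on (0.2400, 0.2500) = 0.0600
(U ∧ T) ∨ (¬U ∧ T) = a + b − a·b on (0.1900, 0.0600) = 0.2386
T ∨ R = a + b − a·b on (0.2500, 0.7700) = 0.8275
(T ∨ R) ∧ R = a·b on (0.8275, 0.7700) = 0.6372
((U ∧ T) ∨ (¬U ∧ T)) ∨ ((T ∨ R) ∧ R) = a + b − a·b on (0.2386, 0.6372) = 0.7237
¬(((U ∧ T) ∨ (¬U ∧ T)) ∨ ((T ∨ R) ∧ R)) = 1 − 0.7237 = 0.2763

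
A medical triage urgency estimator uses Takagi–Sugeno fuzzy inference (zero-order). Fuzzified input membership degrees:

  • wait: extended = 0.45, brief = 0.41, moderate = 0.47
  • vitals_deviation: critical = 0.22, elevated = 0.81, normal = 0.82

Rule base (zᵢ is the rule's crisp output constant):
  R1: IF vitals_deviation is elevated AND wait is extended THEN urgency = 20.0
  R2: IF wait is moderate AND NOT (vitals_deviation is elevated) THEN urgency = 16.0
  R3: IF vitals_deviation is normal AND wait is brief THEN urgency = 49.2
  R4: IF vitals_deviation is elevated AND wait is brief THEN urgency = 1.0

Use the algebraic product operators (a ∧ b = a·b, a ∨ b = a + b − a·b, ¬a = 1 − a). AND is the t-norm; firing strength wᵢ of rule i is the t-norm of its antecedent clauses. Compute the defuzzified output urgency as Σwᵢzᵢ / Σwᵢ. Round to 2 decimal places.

22.81

R1 (z=20.0): elevated=0.81, extended=0.45; AND[a·b] → w = 0.3645
R2 (z=16.0): moderate=0.47, ¬elevated=1−0.81=0.19; AND[a·b] → w = 0.0893
R3 (z=49.2): normal=0.82, brief=0.41; AND[a·b] → w = 0.3362
R4 (z=1.0): elevated=0.81, brief=0.41; AND[a·b] → w = 0.3321
Weighted average = (0.3645·20.0 + 0.0893·16.0 + 0.3362·49.2 + 0.3321·1.0) / (0.3645 + 0.0893 + 0.3362 + 0.3321)
  = 25.5919 / 1.1221 = 22.81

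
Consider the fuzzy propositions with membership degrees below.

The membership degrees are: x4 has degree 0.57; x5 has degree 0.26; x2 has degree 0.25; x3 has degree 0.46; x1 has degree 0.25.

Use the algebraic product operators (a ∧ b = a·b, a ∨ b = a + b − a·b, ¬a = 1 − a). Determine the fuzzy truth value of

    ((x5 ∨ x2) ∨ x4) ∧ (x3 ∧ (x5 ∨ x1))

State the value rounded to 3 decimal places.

0.156

x5 ∨ x2 = a + b − a·b on (0.2600, 0.2500) = 0.4450
(x5 ∨ x2) ∨ x4 = a + b − a·b on (0.4450, 0.5700) = 0.7613
x5 ∨ x1 = a + b − a·b on (0.2600, 0.2500) = 0.4450
x3 ∧ (x5 ∨ x1) = a·b on (0.4600, 0.4450) = 0.2047
((x5 ∨ x2) ∨ x4) ∧ (x3 ∧ (x5 ∨ x1)) = a·b on (0.7613, 0.2047) = 0.1558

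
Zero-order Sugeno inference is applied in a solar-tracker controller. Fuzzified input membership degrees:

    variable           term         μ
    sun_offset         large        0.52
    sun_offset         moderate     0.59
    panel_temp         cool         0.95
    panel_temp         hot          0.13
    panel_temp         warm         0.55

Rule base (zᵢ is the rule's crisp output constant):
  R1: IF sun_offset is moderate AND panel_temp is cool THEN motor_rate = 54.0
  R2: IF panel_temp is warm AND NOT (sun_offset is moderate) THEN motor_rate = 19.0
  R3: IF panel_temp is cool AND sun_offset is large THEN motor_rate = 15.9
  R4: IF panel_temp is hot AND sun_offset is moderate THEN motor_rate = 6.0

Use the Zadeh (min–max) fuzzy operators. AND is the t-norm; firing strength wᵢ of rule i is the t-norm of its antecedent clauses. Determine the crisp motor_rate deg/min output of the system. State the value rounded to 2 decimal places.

R1 (z=54.0): moderate=0.59, cool=0.95; AND[min(a, b)] → w = 0.59
R2 (z=19.0): warm=0.55, ¬moderate=1−0.59=0.41; AND[min(a, b)] → w = 0.41
R3 (z=15.9): cool=0.95, large=0.52; AND[min(a, b)] → w = 0.52
R4 (z=6.0): hot=0.13, moderate=0.59; AND[min(a, b)] → w = 0.13
Weighted average = (0.59·54.0 + 0.41·19.0 + 0.52·15.9 + 0.13·6.0) / (0.59 + 0.41 + 0.52 + 0.13)
  = 48.6980 / 1.6500 = 29.51

29.51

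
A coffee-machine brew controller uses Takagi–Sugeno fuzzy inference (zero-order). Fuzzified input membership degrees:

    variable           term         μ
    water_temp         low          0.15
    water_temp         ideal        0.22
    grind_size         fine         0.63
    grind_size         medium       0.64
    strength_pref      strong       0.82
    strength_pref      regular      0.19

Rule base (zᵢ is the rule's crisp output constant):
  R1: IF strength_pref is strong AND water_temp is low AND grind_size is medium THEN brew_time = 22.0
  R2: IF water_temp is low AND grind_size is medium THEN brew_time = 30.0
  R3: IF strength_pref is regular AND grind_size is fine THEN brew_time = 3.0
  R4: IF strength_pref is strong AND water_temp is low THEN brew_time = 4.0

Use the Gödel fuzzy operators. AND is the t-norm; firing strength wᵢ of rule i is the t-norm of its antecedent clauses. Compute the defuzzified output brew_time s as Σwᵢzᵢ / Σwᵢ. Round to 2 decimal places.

R1 (z=22.0): strong=0.82, low=0.15, medium=0.64; AND[min(a, b)] → w = 0.15
R2 (z=30.0): low=0.15, medium=0.64; AND[min(a, b)] → w = 0.15
R3 (z=3.0): regular=0.19, fine=0.63; AND[min(a, b)] → w = 0.19
R4 (z=4.0): strong=0.82, low=0.15; AND[min(a, b)] → w = 0.15
Weighted average = (0.15·22.0 + 0.15·30.0 + 0.19·3.0 + 0.15·4.0) / (0.15 + 0.15 + 0.19 + 0.15)
  = 8.9700 / 0.6400 = 14.02

14.02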